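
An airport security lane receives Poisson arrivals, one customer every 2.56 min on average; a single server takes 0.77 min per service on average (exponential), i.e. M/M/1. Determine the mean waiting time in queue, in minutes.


λ = 60/2.56 = 23.4375 /hr
μ = 60/0.77 = 77.9221 /hr
ρ = λ/μ = 23.4375/77.9221 = 0.3008
Wq = ρ/(μ−λ) = 0.3008/(77.9221−23.4375) = 0.005520 hr
In minutes: 0.005520·60 = 0.3312 min

Final: 0.3312 min


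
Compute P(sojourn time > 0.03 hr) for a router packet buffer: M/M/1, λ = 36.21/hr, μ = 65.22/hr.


W ~ Exponential(μ−λ) for M/M/1.
μ − λ = 65.22 − 36.21 = 29.0100
P(W > t) = e^{−(μ−λ)t} = e^{−0.8703} = 0.418826

Final: 0.418826


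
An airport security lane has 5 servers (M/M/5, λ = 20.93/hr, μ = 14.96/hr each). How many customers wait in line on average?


a = λ/μ = 1.3991; ρ = a/5 = 0.2798
P₀ = 0.246558
Lq = P₀·a^c·ρ / (c!·(1−ρ)²) = 0.246558·5.36029·0.2798/(120·0.51867)
= 0.005942

Final: 0.005942


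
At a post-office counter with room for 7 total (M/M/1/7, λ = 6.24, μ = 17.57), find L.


ρ = 6.24/17.57 = 0.3552
L = ρ[1 − (K+1)ρ^K + Kρ^(K+1)] / [(1−ρ)(1−ρ^(K+1))]
Numerator: 0.3552·(1 − 8·0.0007127 + 7·0.0002531) = 0.353755
Denominator: (0.6448)·(0.999747) = 0.644686
L = 0.353755/0.644686 = 0.5487

Final: 0.5487


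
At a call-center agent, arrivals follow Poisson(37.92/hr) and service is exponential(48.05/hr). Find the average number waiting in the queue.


ρ = 37.92/48.05 = 0.7892
Lq = ρ²/(1−ρ) = 0.6228/0.2108 = 2.9542

Final: 2.9542


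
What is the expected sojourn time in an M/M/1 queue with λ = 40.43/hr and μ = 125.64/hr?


W = 1/(μ−λ) = 1/(125.64 − 40.43) = 1/85.21 = 0.01174 hr

Final: 0.01174 hr


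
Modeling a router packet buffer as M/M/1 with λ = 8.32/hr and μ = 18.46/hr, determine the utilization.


ρ = λ/μ = 8.32/18.46 = 0.4507

Final: 0.4507


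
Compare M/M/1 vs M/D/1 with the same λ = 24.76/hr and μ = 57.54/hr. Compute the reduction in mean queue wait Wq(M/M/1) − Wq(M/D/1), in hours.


ρ = 24.76/57.54 = 0.4303
Wq(M/M/1) = ρ/(μ−λ) = 0.4303/32.78 = 0.01313 hr
Wq(M/D/1) = ρ/(2(μ−λ)) = 0.006564 hr
Savings = 0.01313 − 0.006564 = 0.006564 hr

Final: 0.006564 hr


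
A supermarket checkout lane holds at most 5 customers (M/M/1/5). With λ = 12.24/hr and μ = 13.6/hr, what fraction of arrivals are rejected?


ρ = λ/μ = 12.24/13.6 = 0.9000
P_K = (1−ρ)ρ^K/(1−ρ^(K+1)) = (0.1000·0.590490)/(1 − 0.531441)
= 0.059049/0.468559 = 0.126023

Final: 0.126023


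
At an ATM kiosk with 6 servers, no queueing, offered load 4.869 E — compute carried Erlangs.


B(6,4.869) = 0.181984 (Erlang-B)
Carried load = a(1 − B) = 4.869·(1 − 0.181984) = 4.869·0.818016 = 3.9829 E

Final: 3.9829 Erlangs


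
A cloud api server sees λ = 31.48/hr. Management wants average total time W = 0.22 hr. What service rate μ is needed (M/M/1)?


W = 1/(μ−λ) ⇒ μ − λ = 1/W = 1/0.22 = 4.5455
μ = λ + 1/W = 31.48 + 4.5455 = 36.0255 per hr

Final: 36.0255 /hr


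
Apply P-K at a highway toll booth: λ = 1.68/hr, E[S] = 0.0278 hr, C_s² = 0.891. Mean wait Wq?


ρ = λ·E[S] = 1.68·0.0278 = 0.04670
E[S²] = E[S]²(1+C_s²) = 0.0278²·(1+0.891) = 0.001461
Wq = λ·E[S²]/(2(1−ρ)) = 1.68·0.001461/(2·0.9533) = 0.001288 hr

Final: 0.001288 hr


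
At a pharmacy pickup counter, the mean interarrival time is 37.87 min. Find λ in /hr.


λ = 1/(interarrival time) in consistent units.
1 hour = 60 min, so λ = 60/37.87 = 1.5844 per hour

Final: 1.5844 /hr


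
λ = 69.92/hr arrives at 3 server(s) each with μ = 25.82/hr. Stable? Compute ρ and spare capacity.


Total capacity cμ = 3·25.82 = 77.46/hr
ρ = λ/(cμ) = 69.92/77.46 = 0.9027
Stable ⇔ ρ < 1: YES
Spare capacity = cμ − λ = 77.46 − 69.92 = 7.54/hr

Final: ρ = 0.9027; stable; margin = 7.54/hr


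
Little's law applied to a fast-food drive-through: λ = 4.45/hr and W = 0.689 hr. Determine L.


L = λW = 4.45·0.689 = 3.0660

Final: 3.0660


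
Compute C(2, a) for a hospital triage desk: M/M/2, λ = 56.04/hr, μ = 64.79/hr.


a = λ/μ = 0.8649; ρ = a/2 = 0.4325
P₀ = 0.396186 (from M/M/c formula)
C(c,a) = [a^c/(c!(1−ρ))]·P₀ = [0.74814/(2·0.5675)]·0.396186
= 0.65912·0.396186 = 0.261134

Final: 0.261134


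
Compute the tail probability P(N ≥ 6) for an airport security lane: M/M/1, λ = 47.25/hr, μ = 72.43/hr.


ρ = 47.25/72.43 = 0.6524
P(N ≥ n) = ρ^n = 0.6524^6 = 0.077073

Final: 0.077073


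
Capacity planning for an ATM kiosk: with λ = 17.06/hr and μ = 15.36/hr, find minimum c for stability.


Stability requires cμ > λ ⇔ c > λ/μ.
λ/μ = 17.06/15.36 = 1.1107
Minimum integer c = ⌊1.1107⌋ + 1 = 2
Check: 2·15.36 = 30.72 > 17.06, while 1·15.36 = 15.36 ≤ 17.06

Final: 2 servers


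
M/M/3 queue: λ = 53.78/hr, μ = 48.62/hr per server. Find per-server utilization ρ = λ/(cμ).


ρ = λ/(cμ) = 53.78/(3·48.62) = 53.78/145.86 = 0.3687

Final: 0.3687


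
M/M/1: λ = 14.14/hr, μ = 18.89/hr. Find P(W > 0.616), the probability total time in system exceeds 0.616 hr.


W ~ Exponential(μ−λ) for M/M/1.
μ − λ = 18.89 − 14.14 = 4.7500
P(W > t) = e^{−(μ−λ)t} = e^{−2.9260} = 0.053611

Final: 0.053611


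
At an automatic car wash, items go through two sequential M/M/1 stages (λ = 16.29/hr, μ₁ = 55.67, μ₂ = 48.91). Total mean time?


Each node sees arrival rate λ = 16.29/hr (tandem ⇒ throughput preserved).
W₁ = 1/(μ₁−λ) = 1/(55.67−16.29) = 0.02539 hr
W₂ = 1/(μ₂−λ) = 1/(48.91−16.29) = 0.03066 hr
W_total = W₁ + W₂ = 0.02539 + 0.03066 = 0.05605 hr

Final: 0.05605 hr


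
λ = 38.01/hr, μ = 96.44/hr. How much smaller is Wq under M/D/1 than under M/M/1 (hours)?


ρ = 38.01/96.44 = 0.3941
Wq(M/M/1) = ρ/(μ−λ) = 0.3941/58.43 = 0.006745 hr
Wq(M/D/1) = ρ/(2(μ−λ)) = 0.003373 hr
Savings = 0.006745 − 0.003373 = 0.003373 hr

Final: 0.003373 hr


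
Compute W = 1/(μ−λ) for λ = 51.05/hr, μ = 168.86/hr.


W = 1/(μ−λ) = 1/(168.86 − 51.05) = 1/117.81 = 0.008488 hr

Final: 0.008488 hr


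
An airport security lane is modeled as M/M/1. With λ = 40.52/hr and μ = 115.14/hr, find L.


ρ = λ/μ = 40.52/115.14 = 0.3519
L = ρ/(1−ρ) = 0.3519/(1 − 0.3519) = 0.3519/0.6481 = 0.5430

Final: 0.5430


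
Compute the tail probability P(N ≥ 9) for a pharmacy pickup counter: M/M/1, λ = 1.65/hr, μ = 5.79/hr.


ρ = 1.65/5.79 = 0.2850
P(N ≥ n) = ρ^n = 0.2850^9 = 0.00001240

Final: 0.00001240


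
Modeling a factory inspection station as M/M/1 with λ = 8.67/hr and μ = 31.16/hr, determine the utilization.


ρ = λ/μ = 8.67/31.16 = 0.2782

Final: 0.2782


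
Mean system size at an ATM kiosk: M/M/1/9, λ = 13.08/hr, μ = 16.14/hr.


ρ = 13.08/16.14 = 0.8104
L = ρ[1 − (K+1)ρ^K + Kρ^(K+1)] / [(1−ρ)(1−ρ^(K+1))]
Numerator: 0.8104·(1 − 10·0.150778 + 9·0.122192) = 0.479719
Denominator: (0.1896)·(0.877808) = 0.166425
L = 0.479719/0.166425 = 2.8825

Final: 2.8825


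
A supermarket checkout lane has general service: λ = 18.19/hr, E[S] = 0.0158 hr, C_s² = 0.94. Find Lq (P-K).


ρ = λ·E[S] = 18.19·0.0158 = 0.2874
Lq = ρ²(1+C_s²)/(2(1−ρ)) = 0.08260·(1+0.94)/(2·0.7126)
= 0.08260·1.9400/1.4252 = 0.11244

Final: 0.11244


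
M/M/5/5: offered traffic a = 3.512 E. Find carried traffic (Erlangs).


B(5,3.512) = 0.155190 (Erlang-B)
Carried load = a(1 − B) = 3.512·(1 − 0.155190) = 3.512·0.844810 = 2.9670 E

Final: 2.9670 Erlangs


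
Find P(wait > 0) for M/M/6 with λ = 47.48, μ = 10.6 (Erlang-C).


a = λ/μ = 4.4792; ρ = a/6 = 0.7465
P₀ = 0.009386 (from M/M/c formula)
C(c,a) = [a^c/(c!(1−ρ))]·P₀ = [8076.60921/(720·0.2535)]·0.009386
= 44.25768·0.009386 = 0.415386

Final: 0.415386


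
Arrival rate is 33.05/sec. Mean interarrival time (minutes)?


Mean interarrival time = 1/λ = 1/33.05 second = 0.03026 second
In minutes: 0.03026 × 0.0166667 = 0.0005043 min

Final: 0.0005043 min


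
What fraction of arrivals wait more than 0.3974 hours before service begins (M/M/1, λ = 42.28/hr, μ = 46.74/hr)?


ρ = 42.28/46.74 = 0.9046
P(Wq > t) = ρ·e^{−(μ−λ)t} = 0.9046·e^{−1.7724}
= 0.9046·0.169924 = 0.153710

Final: 0.153710


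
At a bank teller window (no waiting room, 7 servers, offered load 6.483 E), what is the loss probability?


B(c,a) = (a^c/c!) / Σ_{k=0}^{c} a^k/k!
a^7/7! = 95.499614
Σ terms (k=0..7): 1.00000 + 6.48300 + 21.01464 + 45.41265 + 73.60255 + 95.43306 + 103.11542 + 95.49961 = 441.560939
B = 95.499614/441.560939 = 0.216277

Final: 0.216277


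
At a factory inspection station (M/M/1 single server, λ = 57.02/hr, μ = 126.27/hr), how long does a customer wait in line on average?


ρ = 57.02/126.27 = 0.4516
Wq = ρ/(μ−λ) = 0.4516/(126.27 − 57.02) = 0.4516/69.25 = 0.006521 hr

Final: 0.006521 hr


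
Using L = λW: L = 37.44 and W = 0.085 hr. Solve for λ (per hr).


λ = L/W = 37.44/0.085 = 440.4706 /hr

Final: 440.4706 /hr


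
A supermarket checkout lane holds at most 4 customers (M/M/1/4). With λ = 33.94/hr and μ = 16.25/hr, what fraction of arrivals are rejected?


ρ = λ/μ = 33.94/16.25 = 2.0886
P_K = (1−ρ)ρ^K/(1−ρ^(K+1)) = (-1.0886·19.029785)/(1 − 39.745903)
= -20.716117/-38.745903 = 0.534666

Final: 0.534666


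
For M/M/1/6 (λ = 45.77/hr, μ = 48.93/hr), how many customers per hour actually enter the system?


ρ = 0.9354; P_K = (1−ρ)ρ^6/(1−ρ^7) = 0.115892
λ_eff = λ(1 − P_K) = 45.77·(1 − 0.115892) = 45.77·0.884108 = 40.4656 /hr

Final: 40.4656 /hr


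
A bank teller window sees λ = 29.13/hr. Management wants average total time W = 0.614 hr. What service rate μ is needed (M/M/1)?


W = 1/(μ−λ) ⇒ μ − λ = 1/W = 1/0.614 = 1.6287
μ = λ + 1/W = 29.13 + 1.6287 = 30.7587 per hr

Final: 30.7587 /hr


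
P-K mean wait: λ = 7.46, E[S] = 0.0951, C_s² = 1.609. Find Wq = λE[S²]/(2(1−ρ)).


ρ = λ·E[S] = 7.46·0.0951 = 0.7094
E[S²] = E[S]²(1+C_s²) = 0.0951²·(1+1.609) = 0.023596
Wq = λ·E[S²]/(2(1−ρ)) = 7.46·0.023596/(2·0.2906) = 0.30291 hr

Final: 0.30291 hr


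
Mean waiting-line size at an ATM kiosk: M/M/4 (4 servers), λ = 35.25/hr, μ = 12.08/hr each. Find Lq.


a = λ/μ = 2.9180; ρ = a/4 = 0.7295
P₀ = 0.042579
Lq = P₀·a^c·ρ / (c!·(1−ρ)²) = 0.042579·72.50513·0.7295/(24·0.07316)
= 1.28260

Final: 1.28260


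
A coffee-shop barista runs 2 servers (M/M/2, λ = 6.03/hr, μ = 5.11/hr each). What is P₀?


a = λ/μ = 6.03/5.11 = 1.1800; ρ = a/c = 0.5900
Σ_{k=0}^{1} a^k/k! (terms k=0..1) = 1.00000 + 1.18004 = 2.18004
Tail: a^2/(2!(1−ρ)) = 1.39249/(2·0.4100) = 1.69824
P₀ = 1/(2.18004 + 1.69824) = 1/3.87828 = 0.257846

Final: 0.257846


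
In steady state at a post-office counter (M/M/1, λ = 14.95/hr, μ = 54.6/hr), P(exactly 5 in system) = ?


ρ = 14.95/54.6 = 0.2738
P_n = (1−ρ)·ρ^n = (1 − 0.2738)·0.2738^5 = 0.7262·0.001539 = 0.001118

Final: 0.001118


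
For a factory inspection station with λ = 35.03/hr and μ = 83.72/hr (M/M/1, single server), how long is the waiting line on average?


ρ = 35.03/83.72 = 0.4184
Lq = ρ²/(1−ρ) = 0.1751/0.5816 = 0.3010

Final: 0.3010


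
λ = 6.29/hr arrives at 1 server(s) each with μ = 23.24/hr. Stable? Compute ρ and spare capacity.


Total capacity cμ = 1·23.24 = 23.24/hr
ρ = λ/(cμ) = 6.29/23.24 = 0.2707
Stable ⇔ ρ < 1: YES
Spare capacity = cμ − λ = 23.24 − 6.29 = 16.95/hr

Final: ρ = 0.2707; stable; margin = 16.95/hr


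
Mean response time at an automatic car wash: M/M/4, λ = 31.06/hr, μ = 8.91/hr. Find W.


a = 3.4860; ρ = 0.8715; P₀ = 0.015267
Lq = P₀·a^c·ρ/(c!(1−ρ)²) = 4.95718
Wq = Lq/λ = 4.95718/31.06 = 0.15960 hr
W = Wq + 1/μ = 0.15960 + 0.11223 = 0.27183 hr

Final: 0.27183 hr


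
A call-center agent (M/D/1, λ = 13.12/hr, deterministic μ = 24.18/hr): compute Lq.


ρ = 13.12/24.18 = 0.5426
M/D/1: Lq = ρ²/(2(1−ρ)) = 0.2944/(2·0.4574) = 0.32183

Final: 0.32183


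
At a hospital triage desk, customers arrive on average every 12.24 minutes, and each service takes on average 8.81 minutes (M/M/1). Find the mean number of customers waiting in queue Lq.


λ = 60/12.24 = 4.9020 /hr
μ = 60/8.81 = 6.8104 /hr
ρ = λ/μ = 4.9020/6.8104 = 0.7198
Lq = ρ²/(1−ρ) = 0.5181/0.2802 = 1.8487

Final: 1.8487


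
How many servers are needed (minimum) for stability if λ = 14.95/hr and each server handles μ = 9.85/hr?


Stability requires cμ > λ ⇔ c > λ/μ.
λ/μ = 14.95/9.85 = 1.5178
Minimum integer c = ⌊1.5178⌋ + 1 = 2
Check: 2·9.85 = 19.70 > 14.95, while 1·9.85 = 9.85 ≤ 14.95

Final: 2 servers


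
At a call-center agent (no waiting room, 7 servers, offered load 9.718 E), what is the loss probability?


B(c,a) = (a^c/c!) / Σ_{k=0}^{c} a^k/k!
a^7/7! = 1624.081153
Σ terms (k=0..7): 1.00000 + 9.71800 + 47.21976 + 152.96055 + 371.61765 + 722.27607 + 1169.84648 + 1624.08115 = 4098.719669
B = 1624.081153/4098.719669 = 0.396241

Final: 0.396241


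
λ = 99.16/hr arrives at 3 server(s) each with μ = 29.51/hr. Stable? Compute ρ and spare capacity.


Total capacity cμ = 3·29.51 = 88.53/hr
ρ = λ/(cμ) = 99.16/88.53 = 1.1201
Stable ⇔ ρ < 1: NO
Spare capacity = cμ − λ = 88.53 − 99.16 = -10.63/hr

Final: ρ = 1.1201; unstable; margin = -10.63/hr


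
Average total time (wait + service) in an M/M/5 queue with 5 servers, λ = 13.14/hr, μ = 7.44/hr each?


a = 1.7661; ρ = 0.3532; P₀ = 0.170338
Lq = P₀·a^c·ρ/(c!(1−ρ)²) = 0.02060
Wq = Lq/λ = 0.02060/13.14 = 0.001567 hr
W = Wq + 1/μ = 0.001567 + 0.13441 = 0.13598 hr

Final: 0.13598 hr


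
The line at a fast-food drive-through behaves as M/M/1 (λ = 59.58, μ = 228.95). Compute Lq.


ρ = 59.58/228.95 = 0.2602
Lq = ρ²/(1−ρ) = 0.06772/0.7398 = 0.09154

Final: 0.09154


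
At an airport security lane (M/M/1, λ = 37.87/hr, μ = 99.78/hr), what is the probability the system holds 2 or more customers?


ρ = 37.87/99.78 = 0.3795
P(N ≥ n) = ρ^n = 0.3795^2 = 0.144047

Final: 0.144047


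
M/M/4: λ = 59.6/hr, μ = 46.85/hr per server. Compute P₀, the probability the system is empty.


a = λ/μ = 59.6/46.85 = 1.2721; ρ = a/c = 0.3180
Σ_{k=0}^{3} a^k/k! (terms k=0..3) = 1.00000 + 1.27215 + 0.80918 + 0.34313 = 3.42445
Tail: a^4/(4!(1−ρ)) = 2.61907/(24·0.6820) = 0.16002
P₀ = 1/(3.42445 + 0.16002) = 1/3.58447 = 0.278981

Final: 0.278981


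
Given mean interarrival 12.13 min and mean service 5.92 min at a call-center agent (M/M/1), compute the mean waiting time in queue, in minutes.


λ = 60/12.13 = 4.9464 /hr
μ = 60/5.92 = 10.1351 /hr
ρ = λ/μ = 4.9464/10.1351 = 0.4880
Wq = ρ/(μ−λ) = 0.4880/(10.1351−4.9464) = 0.09406 hr
In minutes: 0.09406·60 = 5.644 min

Final: 5.644 min


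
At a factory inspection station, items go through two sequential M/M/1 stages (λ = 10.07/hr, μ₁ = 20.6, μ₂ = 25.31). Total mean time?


Each node sees arrival rate λ = 10.07/hr (tandem ⇒ throughput preserved).
W₁ = 1/(μ₁−λ) = 1/(20.6−10.07) = 0.09497 hr
W₂ = 1/(μ₂−λ) = 1/(25.31−10.07) = 0.06562 hr
W_total = W₁ + W₂ = 0.09497 + 0.06562 = 0.16058 hr

Final: 0.16058 hr


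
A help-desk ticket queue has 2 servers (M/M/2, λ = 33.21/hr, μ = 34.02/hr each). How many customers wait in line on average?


a = λ/μ = 0.9762; ρ = a/2 = 0.4881
P₀ = 0.344000
Lq = P₀·a^c·ρ / (c!·(1−ρ)²) = 0.344000·0.95295·0.4881/(2·0.26205)
= 0.30530

Final: 0.30530


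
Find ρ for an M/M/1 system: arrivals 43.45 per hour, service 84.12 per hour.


ρ = λ/μ = 43.45/84.12 = 0.5165

Final: 0.5165


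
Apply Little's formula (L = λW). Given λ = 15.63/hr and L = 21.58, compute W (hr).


W = L/λ = 21.58/15.63 = 1.3807 hr

Final: 1.3807 hr


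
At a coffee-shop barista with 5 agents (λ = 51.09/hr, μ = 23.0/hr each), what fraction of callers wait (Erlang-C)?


a = λ/μ = 2.2213; ρ = a/5 = 0.4443
P₀ = 0.107061 (from M/M/c formula)
C(c,a) = [a^c/(c!(1−ρ))]·P₀ = [54.08045/(120·0.5557)]·0.107061
= 0.81094·0.107061 = 0.086820

Final: 0.086820


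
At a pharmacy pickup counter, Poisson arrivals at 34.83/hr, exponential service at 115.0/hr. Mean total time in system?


W = 1/(μ−λ) = 1/(115.0 − 34.83) = 1/80.17 = 0.01247 hr

Final: 0.01247 hr


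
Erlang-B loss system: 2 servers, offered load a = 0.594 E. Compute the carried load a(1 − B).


B(2,0.594) = 0.099648 (Erlang-B)
Carried load = a(1 − B) = 0.594·(1 − 0.099648) = 0.594·0.900352 = 0.5348 E

Final: 0.5348 Erlangs


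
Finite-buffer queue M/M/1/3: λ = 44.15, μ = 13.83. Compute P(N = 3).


ρ = λ/μ = 44.15/13.83 = 3.1923
P_K = (1−ρ)ρ^K/(1−ρ^(K+1)) = (-2.1923·32.533110)/(1 − 103.856602)
= -71.323492/-102.856602 = 0.693426

Final: 0.693426


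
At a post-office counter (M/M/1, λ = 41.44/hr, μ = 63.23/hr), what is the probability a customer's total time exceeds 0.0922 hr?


W ~ Exponential(μ−λ) for M/M/1.
μ − λ = 63.23 − 41.44 = 21.7900
P(W > t) = e^{−(μ−λ)t} = e^{−2.0090} = 0.134118

Final: 0.134118


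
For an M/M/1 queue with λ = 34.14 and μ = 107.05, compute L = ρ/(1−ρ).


ρ = λ/μ = 34.14/107.05 = 0.3189
L = ρ/(1−ρ) = 0.3189/(1 − 0.3189) = 0.3189/0.6811 = 0.4682

Final: 0.4682


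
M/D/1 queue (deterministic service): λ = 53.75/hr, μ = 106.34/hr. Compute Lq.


ρ = 53.75/106.34 = 0.5055
M/D/1: Lq = ρ²/(2(1−ρ)) = 0.2555/(2·0.4945) = 0.25830

Final: 0.25830


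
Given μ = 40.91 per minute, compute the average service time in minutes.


Mean service time = 1/μ = 1/40.91 minute = 0.02444 minute
In minutes: 0.02444 × 1 = 0.02444 min

Final: 0.02444 min


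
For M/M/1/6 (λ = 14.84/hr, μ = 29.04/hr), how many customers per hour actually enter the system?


ρ = 0.5110; P_K = (1−ρ)ρ^6/(1−ρ^7) = 0.008788
λ_eff = λ(1 − P_K) = 14.84·(1 − 0.008788) = 14.84·0.991212 = 14.7096 /hr

Final: 14.7096 /hr


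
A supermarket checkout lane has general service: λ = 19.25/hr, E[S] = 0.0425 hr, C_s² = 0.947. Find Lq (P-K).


ρ = λ·E[S] = 19.25·0.0425 = 0.8181
Lq = ρ²(1+C_s²)/(2(1−ρ)) = 0.6693·(1+0.947)/(2·0.1819)
= 0.6693·1.9470/0.3637 = 3.58263

Final: 3.58263


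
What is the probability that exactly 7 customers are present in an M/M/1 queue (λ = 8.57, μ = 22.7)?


ρ = 8.57/22.7 = 0.3775
P_n = (1−ρ)·ρ^n = (1 − 0.3775)·0.3775^7 = 0.6225·0.001093 = 0.0006805

Final: 0.0006805


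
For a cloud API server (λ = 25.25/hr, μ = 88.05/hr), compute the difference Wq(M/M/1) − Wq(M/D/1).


ρ = 25.25/88.05 = 0.2868
Wq(M/M/1) = ρ/(μ−λ) = 0.2868/62.80 = 0.004566 hr
Wq(M/D/1) = ρ/(2(μ−λ)) = 0.002283 hr
Savings = 0.004566 − 0.002283 = 0.002283 hr

Final: 0.002283 hr


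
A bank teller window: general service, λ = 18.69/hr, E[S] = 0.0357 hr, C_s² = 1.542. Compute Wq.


ρ = λ·E[S] = 18.69·0.0357 = 0.6672
E[S²] = E[S]²(1+C_s²) = 0.0357²·(1+1.542) = 0.003240
Wq = λ·E[S²]/(2(1−ρ)) = 18.69·0.003240/(2·0.3328) = 0.09098 hr

Final: 0.09098 hr


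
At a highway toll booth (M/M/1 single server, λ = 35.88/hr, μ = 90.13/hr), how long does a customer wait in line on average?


ρ = 35.88/90.13 = 0.3981
Wq = ρ/(μ−λ) = 0.3981/(90.13 − 35.88) = 0.3981/54.25 = 0.007338 hr

Final: 0.007338 hr


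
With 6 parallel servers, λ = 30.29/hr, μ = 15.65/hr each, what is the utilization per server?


ρ = λ/(cμ) = 30.29/(6·15.65) = 30.29/93.90 = 0.3226

Final: 0.3226


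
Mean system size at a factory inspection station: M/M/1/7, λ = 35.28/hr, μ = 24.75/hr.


ρ = 35.28/24.75 = 1.4255
L = ρ[1 − (K+1)ρ^K + Kρ^(K+1)] / [(1−ρ)(1−ρ^(K+1))]
Numerator: 1.4255·(1 − 8·11.958415 + 7·17.046177) = 35.145891
Denominator: (-0.4255)·(-16.046177) = 6.826919
L = 35.145891/6.826919 = 5.1481

Final: 5.1481


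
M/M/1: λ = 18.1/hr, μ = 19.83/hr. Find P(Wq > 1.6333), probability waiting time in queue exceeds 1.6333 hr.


ρ = 18.1/19.83 = 0.9128
P(Wq > t) = ρ·e^{−(μ−λ)t} = 0.9128·e^{−2.8256}
= 0.9128·0.059273 = 0.054102

Final: 0.054102


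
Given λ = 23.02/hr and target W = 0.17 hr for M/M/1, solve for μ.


W = 1/(μ−λ) ⇒ μ − λ = 1/W = 1/0.17 = 5.8824
μ = λ + 1/W = 23.02 + 5.8824 = 28.9024 per hr

Final: 28.9024 /hr


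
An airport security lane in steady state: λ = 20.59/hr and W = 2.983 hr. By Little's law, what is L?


L = λW = 20.59·2.983 = 61.4200

Final: 61.4200


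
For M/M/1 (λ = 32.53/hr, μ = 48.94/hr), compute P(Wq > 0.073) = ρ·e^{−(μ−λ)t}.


ρ = 32.53/48.94 = 0.6647
P(Wq > t) = ρ·e^{−(μ−λ)t} = 0.6647·e^{−1.1979}
= 0.6647·0.301818 = 0.200616

Final: 0.200616


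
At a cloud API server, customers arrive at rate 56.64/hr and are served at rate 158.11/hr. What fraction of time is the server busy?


ρ = λ/μ = 56.64/158.11 = 0.3582

Final: 0.3582


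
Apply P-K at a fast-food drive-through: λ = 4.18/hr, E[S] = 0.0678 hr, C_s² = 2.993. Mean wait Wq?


ρ = λ·E[S] = 4.18·0.0678 = 0.2834
E[S²] = E[S]²(1+C_s²) = 0.0678²·(1+2.993) = 0.018355
Wq = λ·E[S²]/(2(1−ρ)) = 4.18·0.018355/(2·0.7166) = 0.05353 hr

Final: 0.05353 hr


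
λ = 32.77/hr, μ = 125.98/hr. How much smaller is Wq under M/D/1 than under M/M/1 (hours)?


ρ = 32.77/125.98 = 0.2601
Wq(M/M/1) = ρ/(μ−λ) = 0.2601/93.21 = 0.002791 hr
Wq(M/D/1) = ρ/(2(μ−λ)) = 0.001395 hr
Savings = 0.002791 − 0.001395 = 0.001395 hr

Final: 0.001395 hr


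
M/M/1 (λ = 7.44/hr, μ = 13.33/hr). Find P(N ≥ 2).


ρ = 7.44/13.33 = 0.5581
P(N ≥ n) = ρ^n = 0.5581^2 = 0.311520

Final: 0.311520


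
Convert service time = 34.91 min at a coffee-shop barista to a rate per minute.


μ = 1/(service time) in consistent units.
1 minute = 1 min, so μ = 1/34.91 = 0.02865 per minute

Final: 0.02865 /min


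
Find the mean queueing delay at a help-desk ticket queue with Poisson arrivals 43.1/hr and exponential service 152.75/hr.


ρ = 43.1/152.75 = 0.2822
Wq = ρ/(μ−λ) = 0.2822/(152.75 − 43.1) = 0.2822/109.65 = 0.002573 hr

Final: 0.002573 hr


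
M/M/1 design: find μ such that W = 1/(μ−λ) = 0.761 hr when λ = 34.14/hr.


W = 1/(μ−λ) ⇒ μ − λ = 1/W = 1/0.761 = 1.3141
μ = λ + 1/W = 34.14 + 1.3141 = 35.4541 per hr

Final: 35.4541 /hr


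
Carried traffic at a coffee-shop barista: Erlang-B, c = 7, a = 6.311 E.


B(7,6.311) = 0.205221 (Erlang-B)
Carried load = a(1 − B) = 6.311·(1 − 0.205221) = 6.311·0.794779 = 5.0159 E

Final: 5.0159 Erlangs


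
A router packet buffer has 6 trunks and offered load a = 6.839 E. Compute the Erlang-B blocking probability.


B(c,a) = (a^c/c!) / Σ_{k=0}^{c} a^k/k!
a^6/6! = 142.109505
Σ terms (k=0..6): 1.00000 + 6.83900 + 23.38596 + 53.31219 + 91.15052 + 124.67569 + 142.10950 = 442.472872
B = 142.109505/442.472872 = 0.321171

Final: 0.321171


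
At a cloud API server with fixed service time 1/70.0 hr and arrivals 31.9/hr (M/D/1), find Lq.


ρ = 31.9/70.0 = 0.4557
M/D/1: Lq = ρ²/(2(1−ρ)) = 0.2077/(2·0.5443) = 0.19078

Final: 0.19078


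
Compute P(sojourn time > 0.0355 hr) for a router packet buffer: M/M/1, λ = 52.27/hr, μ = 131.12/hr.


W ~ Exponential(μ−λ) for M/M/1.
μ − λ = 131.12 − 52.27 = 78.8500
P(W > t) = e^{−(μ−λ)t} = e^{−2.7992} = 0.060860

Final: 0.060860


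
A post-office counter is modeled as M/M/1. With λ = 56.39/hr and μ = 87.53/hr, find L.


ρ = λ/μ = 56.39/87.53 = 0.6442
L = ρ/(1−ρ) = 0.6442/(1 − 0.6442) = 0.6442/0.3558 = 1.8109

Final: 1.8109


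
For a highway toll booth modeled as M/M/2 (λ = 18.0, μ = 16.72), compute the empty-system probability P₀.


a = λ/μ = 18.0/16.72 = 1.0766; ρ = a/c = 0.5383
Σ_{k=0}^{1} a^k/k! (terms k=0..1) = 1.00000 + 1.07656 = 2.07656
Tail: a^2/(2!(1−ρ)) = 1.15897/(2·0.4617) = 1.25505
P₀ = 1/(2.07656 + 1.25505) = 1/3.33161 = 0.300156

Final: 0.300156


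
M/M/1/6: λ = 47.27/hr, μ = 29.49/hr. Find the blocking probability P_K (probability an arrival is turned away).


ρ = λ/μ = 47.27/29.49 = 1.6029
P_K = (1−ρ)ρ^K/(1−ρ^(K+1)) = (-0.6029·16.961528)/(1 − 27.187909)
= -10.226381/-26.187909 = 0.390500

Final: 0.390500


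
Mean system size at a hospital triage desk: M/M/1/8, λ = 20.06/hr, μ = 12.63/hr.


ρ = 20.06/12.63 = 1.5883
L = ρ[1 − (K+1)ρ^K + Kρ^(K+1)] / [(1−ρ)(1−ρ^(K+1))]
Numerator: 1.5883·(1 − 9·40.496792 + 8·64.320321) = 239.975790
Denominator: (-0.5883)·(-63.320321) = 37.250197
L = 239.975790/37.250197 = 6.4423

Final: 6.4423


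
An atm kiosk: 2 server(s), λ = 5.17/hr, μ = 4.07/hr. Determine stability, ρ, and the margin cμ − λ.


Total capacity cμ = 2·4.07 = 8.14/hr
ρ = λ/(cμ) = 5.17/8.14 = 0.6351
Stable ⇔ ρ < 1: YES
Spare capacity = cμ − λ = 8.14 − 5.17 = 2.97/hr

Final: ρ = 0.6351; stable; margin = 2.97/hr


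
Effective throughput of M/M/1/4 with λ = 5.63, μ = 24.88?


ρ = 0.2263; P_K = (1−ρ)ρ^4/(1−ρ^5) = 0.002030
λ_eff = λ(1 − P_K) = 5.63·(1 − 0.002030) = 5.63·0.997970 = 5.6186 /hr

Final: 5.6186 /hr


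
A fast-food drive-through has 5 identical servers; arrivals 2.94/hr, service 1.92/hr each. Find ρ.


ρ = λ/(cμ) = 2.94/(5·1.92) = 2.94/9.60 = 0.3063

Final: 0.3063


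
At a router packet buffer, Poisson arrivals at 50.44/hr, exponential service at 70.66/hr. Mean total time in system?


W = 1/(μ−λ) = 1/(70.66 − 50.44) = 1/20.22 = 0.04946 hr

Final: 0.04946 hr


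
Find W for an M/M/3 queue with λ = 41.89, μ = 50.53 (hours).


a = 0.8290; ρ = 0.2763; P₀ = 0.434054
Lq = P₀·a^c·ρ/(c!(1−ρ)²) = 0.02175
Wq = Lq/λ = 0.02175/41.89 = 0.0005192 hr
W = Wq + 1/μ = 0.0005192 + 0.01979 = 0.02031 hr

Final: 0.02031 hr


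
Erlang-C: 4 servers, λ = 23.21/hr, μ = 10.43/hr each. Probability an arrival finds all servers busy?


a = λ/μ = 2.2253; ρ = a/4 = 0.5563
P₀ = 0.101616 (from M/M/c formula)
C(c,a) = [a^c/(c!(1−ρ))]·P₀ = [24.52242/(24·0.4437)]·0.101616
= 2.30298·0.101616 = 0.234021

Final: 0.234021


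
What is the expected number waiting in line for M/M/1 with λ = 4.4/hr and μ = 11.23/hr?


ρ = 4.4/11.23 = 0.3918
Lq = ρ²/(1−ρ) = 0.1535/0.6082 = 0.2524

Final: 0.2524


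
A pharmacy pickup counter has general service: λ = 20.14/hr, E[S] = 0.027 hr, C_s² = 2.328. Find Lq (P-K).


ρ = λ·E[S] = 20.14·0.027 = 0.5438
Lq = ρ²(1+C_s²)/(2(1−ρ)) = 0.2957·(1+2.328)/(2·0.4562)
= 0.2957·3.3280/0.9124 = 1.07851

Final: 1.07851


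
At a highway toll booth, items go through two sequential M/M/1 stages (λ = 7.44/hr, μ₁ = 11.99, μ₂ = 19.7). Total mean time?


Each node sees arrival rate λ = 7.44/hr (tandem ⇒ throughput preserved).
W₁ = 1/(μ₁−λ) = 1/(11.99−7.44) = 0.21978 hr
W₂ = 1/(μ₂−λ) = 1/(19.7−7.44) = 0.08157 hr
W_total = W₁ + W₂ = 0.21978 + 0.08157 = 0.30135 hr

Final: 0.30135 hr


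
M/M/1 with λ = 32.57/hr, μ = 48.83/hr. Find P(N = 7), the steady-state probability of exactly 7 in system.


ρ = 32.57/48.83 = 0.6670
P_n = (1−ρ)·ρ^n = (1 − 0.6670)·0.6670^7 = 0.3330·0.058738 = 0.019559

Final: 0.019559


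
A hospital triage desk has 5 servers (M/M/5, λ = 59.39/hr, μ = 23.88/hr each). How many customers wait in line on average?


a = λ/μ = 2.4870; ρ = a/5 = 0.4974
P₀ = 0.081201
Lq = P₀·a^c·ρ / (c!·(1−ρ)²) = 0.081201·95.14698·0.4974/(120·0.25260)
= 0.12678

Final: 0.12678


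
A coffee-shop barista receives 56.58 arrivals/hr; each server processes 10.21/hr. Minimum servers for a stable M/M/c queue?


Stability requires cμ > λ ⇔ c > λ/μ.
λ/μ = 56.58/10.21 = 5.5416
Minimum integer c = ⌊5.5416⌋ + 1 = 6
Check: 6·10.21 = 61.26 > 56.58, while 5·10.21 = 51.05 ≤ 56.58

Final: 6 servers


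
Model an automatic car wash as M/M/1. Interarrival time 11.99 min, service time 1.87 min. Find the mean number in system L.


λ = 60/11.99 = 5.0042 /hr
μ = 60/1.87 = 32.0856 /hr
ρ = λ/μ = 5.0042/32.0856 = 0.1560
L = ρ/(1−ρ) = 0.1560/0.8440 = 0.1848

Final: 0.1848


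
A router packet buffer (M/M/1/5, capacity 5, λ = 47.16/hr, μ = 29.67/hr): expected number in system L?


ρ = 47.16/29.67 = 1.5895
L = ρ[1 − (K+1)ρ^K + Kρ^(K+1)] / [(1−ρ)(1−ρ^(K+1))]
Numerator: 1.5895·(1 − 6·10.145682 + 5·16.126403) = 32.994390
Denominator: (-0.5895)·(-15.126403) = 8.916777
L = 32.994390/8.916777 = 3.7003

Final: 3.7003


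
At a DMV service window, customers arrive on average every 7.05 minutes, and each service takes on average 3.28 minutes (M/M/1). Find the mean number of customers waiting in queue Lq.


λ = 60/7.05 = 8.5106 /hr
μ = 60/3.28 = 18.2927 /hr
ρ = λ/μ = 8.5106/18.2927 = 0.4652
Lq = ρ²/(1−ρ) = 0.2165/0.5348 = 0.4048

Final: 0.4048


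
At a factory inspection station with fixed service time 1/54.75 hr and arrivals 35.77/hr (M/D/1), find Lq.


ρ = 35.77/54.75 = 0.6533
M/D/1: Lq = ρ²/(2(1−ρ)) = 0.4268/(2·0.3467) = 0.61564

Final: 0.61564


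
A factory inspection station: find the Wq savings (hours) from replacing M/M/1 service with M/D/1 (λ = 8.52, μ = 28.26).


ρ = 8.52/28.26 = 0.3015
Wq(M/M/1) = ρ/(μ−λ) = 0.3015/19.74 = 0.01527 hr
Wq(M/D/1) = ρ/(2(μ−λ)) = 0.007636 hr
Savings = 0.01527 − 0.007636 = 0.007636 hr

Final: 0.007636 hr


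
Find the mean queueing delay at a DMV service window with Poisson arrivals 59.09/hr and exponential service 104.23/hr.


ρ = 59.09/104.23 = 0.5669
Wq = ρ/(μ−λ) = 0.5669/(104.23 − 59.09) = 0.5669/45.14 = 0.01256 hr

Final: 0.01256 hr


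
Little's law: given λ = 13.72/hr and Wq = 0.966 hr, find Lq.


Lq = λWq = 13.72·0.966 = 13.2535

Final: 13.2535


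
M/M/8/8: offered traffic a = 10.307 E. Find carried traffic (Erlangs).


B(8,10.307) = 0.352461 (Erlang-B)
Carried load = a(1 − B) = 10.307·(1 − 0.352461) = 10.307·0.647539 = 6.6742 E

Final: 6.6742 Erlangs


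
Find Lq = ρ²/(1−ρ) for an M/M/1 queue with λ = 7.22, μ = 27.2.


ρ = 7.22/27.2 = 0.2654
Lq = ρ²/(1−ρ) = 0.07046/0.7346 = 0.09592

Final: 0.09592


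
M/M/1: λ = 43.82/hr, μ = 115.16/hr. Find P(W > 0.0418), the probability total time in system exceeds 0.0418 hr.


W ~ Exponential(μ−λ) for M/M/1.
μ − λ = 115.16 − 43.82 = 71.3400
P(W > t) = e^{−(μ−λ)t} = e^{−2.9820} = 0.050691

Final: 0.050691


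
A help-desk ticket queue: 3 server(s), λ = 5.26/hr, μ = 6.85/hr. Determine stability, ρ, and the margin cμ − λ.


Total capacity cμ = 3·6.85 = 20.55/hr
ρ = λ/(cμ) = 5.26/20.55 = 0.2560
Stable ⇔ ρ < 1: YES
Spare capacity = cμ − λ = 20.55 − 5.26 = 15.29/hr

Final: ρ = 0.2560; stable; margin = 15.29/hr


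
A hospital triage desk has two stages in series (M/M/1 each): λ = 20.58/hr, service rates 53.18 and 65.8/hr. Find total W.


Each node sees arrival rate λ = 20.58/hr (tandem ⇒ throughput preserved).
W₁ = 1/(μ₁−λ) = 1/(53.18−20.58) = 0.03067 hr
W₂ = 1/(μ₂−λ) = 1/(65.8−20.58) = 0.02211 hr
W_total = W₁ + W₂ = 0.03067 + 0.02211 = 0.05279 hr

Final: 0.05279 hr


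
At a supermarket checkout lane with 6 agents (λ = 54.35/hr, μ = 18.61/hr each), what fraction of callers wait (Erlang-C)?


a = λ/μ = 2.9205; ρ = a/6 = 0.4867
P₀ = 0.053143 (from M/M/c formula)
C(c,a) = [a^c/(c!(1−ρ))]·P₀ = [620.46752/(720·0.5133)]·0.053143
= 1.67901·0.053143 = 0.089228

Final: 0.089228


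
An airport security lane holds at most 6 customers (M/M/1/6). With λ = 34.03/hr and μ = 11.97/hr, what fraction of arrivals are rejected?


ρ = λ/μ = 34.03/11.97 = 2.8429
P_K = (1−ρ)ρ^K/(1−ρ^(K+1)) = (-1.8429·527.967017)/(1 − 1500.978913)
= -973.011896/-1499.978913 = 0.648684

Final: 0.648684


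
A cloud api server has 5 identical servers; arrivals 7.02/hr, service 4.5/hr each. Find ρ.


ρ = λ/(cμ) = 7.02/(5·4.5) = 7.02/22.50 = 0.3120

Final: 0.3120


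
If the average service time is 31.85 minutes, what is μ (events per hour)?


μ = 1/(service time) in consistent units.
1 hour = 60 min, so μ = 60/31.85 = 1.8838 per hour

Final: 1.8838 /hr


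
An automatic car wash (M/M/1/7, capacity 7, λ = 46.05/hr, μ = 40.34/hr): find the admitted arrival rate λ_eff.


ρ = 1.1415; P_K = (1−ρ)ρ^7/(1−ρ^8) = 0.189821
λ_eff = λ(1 − P_K) = 46.05·(1 − 0.189821) = 46.05·0.810179 = 37.3087 /hr

Final: 37.3087 /hr


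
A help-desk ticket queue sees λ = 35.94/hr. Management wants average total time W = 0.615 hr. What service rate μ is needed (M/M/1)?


W = 1/(μ−λ) ⇒ μ − λ = 1/W = 1/0.615 = 1.6260
μ = λ + 1/W = 35.94 + 1.6260 = 37.5660 per hr

Final: 37.5660 /hr


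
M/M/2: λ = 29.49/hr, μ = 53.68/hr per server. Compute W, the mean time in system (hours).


a = 0.5494; ρ = 0.2747; P₀ = 0.569017
Lq = P₀·a^c·ρ/(c!(1−ρ)²) = 0.04483
Wq = Lq/λ = 0.04483/29.49 = 0.001520 hr
W = Wq + 1/μ = 0.001520 + 0.01863 = 0.02015 hr

Final: 0.02015 hr


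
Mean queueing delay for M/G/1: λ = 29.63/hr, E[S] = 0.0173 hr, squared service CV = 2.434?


ρ = λ·E[S] = 29.63·0.0173 = 0.5126
E[S²] = E[S]²(1+C_s²) = 0.0173²·(1+2.434) = 0.001028
Wq = λ·E[S²]/(2(1−ρ)) = 29.63·0.001028/(2·0.4874) = 0.03124 hr

Final: 0.03124 hr


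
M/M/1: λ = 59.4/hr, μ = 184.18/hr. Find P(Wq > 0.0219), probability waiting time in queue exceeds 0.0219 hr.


ρ = 59.4/184.18 = 0.3225
P(Wq > t) = ρ·e^{−(μ−λ)t} = 0.3225·e^{−2.7327}
= 0.3225·0.065045 = 0.020978

Final: 0.020978


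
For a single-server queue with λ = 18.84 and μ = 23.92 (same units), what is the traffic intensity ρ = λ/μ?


ρ = λ/μ = 18.84/23.92 = 0.7876

Final: 0.7876


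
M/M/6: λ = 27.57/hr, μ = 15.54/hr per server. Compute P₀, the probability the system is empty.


a = λ/μ = 27.57/15.54 = 1.7741; ρ = a/c = 0.2957
Σ_{k=0}^{5} a^k/k! (terms k=0..5) = 1.00000 + 1.77413 + 1.57377 + 0.93069 + 0.41279 + 0.14647 = 5.83786
Tail: a^6/(6!(1−ρ)) = 31.18276/(720·0.7043) = 0.06149
P₀ = 1/(5.83786 + 0.06149) = 1/5.89935 = 0.169510

Final: 0.169510


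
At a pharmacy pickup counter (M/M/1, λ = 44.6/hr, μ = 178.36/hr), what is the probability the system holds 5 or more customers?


ρ = 44.6/178.36 = 0.2501
P(N ≥ n) = ρ^n = 0.2501^5 = 0.0009777

Final: 0.0009777


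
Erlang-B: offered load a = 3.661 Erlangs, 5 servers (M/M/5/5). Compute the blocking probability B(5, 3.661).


B(c,a) = (a^c/c!) / Σ_{k=0}^{c} a^k/k!
a^5/5! = 5.480465
Σ terms (k=0..5): 1.00000 + 3.66100 + 6.70146 + 8.17802 + 7.48493 + 5.48046 = 32.505870
B = 5.480465/32.505870 = 0.168599

Final: 0.168599


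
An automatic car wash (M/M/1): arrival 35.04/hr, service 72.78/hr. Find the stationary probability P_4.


ρ = 35.04/72.78 = 0.4815
P_n = (1−ρ)·ρ^n = (1 − 0.4815)·0.4815^4 = 0.5185·0.053729 = 0.027861

Final: 0.027861


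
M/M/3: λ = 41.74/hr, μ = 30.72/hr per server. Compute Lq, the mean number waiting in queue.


a = λ/μ = 1.3587; ρ = a/3 = 0.4529
P₀ = 0.247161
Lq = P₀·a^c·ρ / (c!·(1−ρ)²) = 0.247161·2.50838·0.4529/(6·0.29931)
= 0.15635

Final: 0.15635


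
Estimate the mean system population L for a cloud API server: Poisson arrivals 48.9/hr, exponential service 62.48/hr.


ρ = λ/μ = 48.9/62.48 = 0.7827
L = ρ/(1−ρ) = 0.7827/(1 − 0.7827) = 0.7827/0.2173 = 3.6009

Final: 3.6009


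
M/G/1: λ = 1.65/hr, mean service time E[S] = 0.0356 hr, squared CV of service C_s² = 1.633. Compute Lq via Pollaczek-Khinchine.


ρ = λ·E[S] = 1.65·0.0356 = 0.05874
Lq = ρ²(1+C_s²)/(2(1−ρ)) = 0.003450·(1+1.633)/(2·0.9413)
= 0.003450·2.6330/1.8825 = 0.004826

Final: 0.004826


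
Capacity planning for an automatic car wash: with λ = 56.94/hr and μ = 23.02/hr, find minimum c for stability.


Stability requires cμ > λ ⇔ c > λ/μ.
λ/μ = 56.94/23.02 = 2.4735
Minimum integer c = ⌊2.4735⌋ + 1 = 3
Check: 3·23.02 = 69.06 > 56.94, while 2·23.02 = 46.04 ≤ 56.94

Final: 3 servers


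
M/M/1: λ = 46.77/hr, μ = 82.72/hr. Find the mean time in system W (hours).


W = 1/(μ−λ) = 1/(82.72 − 46.77) = 1/35.95 = 0.02782 hr

Final: 0.02782 hr


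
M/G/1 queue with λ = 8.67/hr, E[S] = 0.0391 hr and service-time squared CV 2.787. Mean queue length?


ρ = λ·E[S] = 8.67·0.0391 = 0.3390
Lq = ρ²(1+C_s²)/(2(1−ρ)) = 0.1149·(1+2.787)/(2·0.6610)
= 0.1149·3.7870/1.3220 = 0.32920

Final: 0.32920


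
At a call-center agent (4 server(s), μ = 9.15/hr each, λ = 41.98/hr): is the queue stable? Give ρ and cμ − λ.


Total capacity cμ = 4·9.15 = 36.60/hr
ρ = λ/(cμ) = 41.98/36.60 = 1.1470
Stable ⇔ ρ < 1: NO
Spare capacity = cμ − λ = 36.60 − 41.98 = -5.38/hr

Final: ρ = 1.1470; unstable; margin = -5.38/hr


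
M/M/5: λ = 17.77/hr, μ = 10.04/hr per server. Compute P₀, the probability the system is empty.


a = λ/μ = 17.77/10.04 = 1.7699; ρ = a/c = 0.3540
Σ_{k=0}^{4} a^k/k! (terms k=0..4) = 1.00000 + 1.76992 + 1.56631 + 0.92408 + 0.40889 = 5.66920
Tail: a^5/(5!(1−ρ)) = 17.36875/(120·0.6460) = 0.22405
P₀ = 1/(5.66920 + 0.22405) = 1/5.89325 = 0.169686

Final: 0.169686


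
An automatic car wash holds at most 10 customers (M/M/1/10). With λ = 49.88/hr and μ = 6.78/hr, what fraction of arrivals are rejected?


ρ = λ/μ = 49.88/6.78 = 7.3569
P_K = (1−ρ)ρ^K/(1−ρ^(K+1)) = (-6.3569·464480525.027458)/(1 − 3417151709.199054)
= -2952671184.171597/-3417151708.199054 = 0.864074

Final: 0.864074


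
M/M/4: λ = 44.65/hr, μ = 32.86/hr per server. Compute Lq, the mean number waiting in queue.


a = λ/μ = 1.3588; ρ = a/4 = 0.3397
P₀ = 0.255415
Lq = P₀·a^c·ρ / (c!·(1−ρ)²) = 0.255415·3.40891·0.3397/(24·0.43600)
= 0.02827

Final: 0.02827


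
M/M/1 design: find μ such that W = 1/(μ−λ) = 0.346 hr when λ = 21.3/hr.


W = 1/(μ−λ) ⇒ μ − λ = 1/W = 1/0.346 = 2.8902
μ = λ + 1/W = 21.3 + 2.8902 = 24.1902 per hr

Final: 24.1902 /hr


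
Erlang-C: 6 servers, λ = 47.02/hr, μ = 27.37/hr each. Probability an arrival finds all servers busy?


a = λ/μ = 1.7179; ρ = a/6 = 0.2863
P₀ = 0.179331 (from M/M/c formula)
C(c,a) = [a^c/(c!(1−ρ))]·P₀ = [25.70674/(720·0.7137)]·0.179331
= 0.05003·0.179331 = 0.008972

Final: 0.008972


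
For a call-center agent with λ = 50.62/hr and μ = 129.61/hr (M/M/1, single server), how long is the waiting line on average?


ρ = 50.62/129.61 = 0.3906
Lq = ρ²/(1−ρ) = 0.1525/0.6094 = 0.2503

Final: 0.2503


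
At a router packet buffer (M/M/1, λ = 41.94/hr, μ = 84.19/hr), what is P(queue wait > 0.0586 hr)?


ρ = 41.94/84.19 = 0.4982
P(Wq > t) = ρ·e^{−(μ−λ)t} = 0.4982·e^{−2.4758}
= 0.4982·0.084091 = 0.041891

Final: 0.041891


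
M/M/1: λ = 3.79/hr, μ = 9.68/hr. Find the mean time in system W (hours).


W = 1/(μ−λ) = 1/(9.68 − 3.79) = 1/5.89 = 0.1698 hr

Final: 0.1698 hr


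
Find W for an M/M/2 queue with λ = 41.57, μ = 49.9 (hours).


a = 0.8331; ρ = 0.4165; P₀ = 0.411898
Lq = P₀·a^c·ρ/(c!(1−ρ)²) = 0.17488
Wq = Lq/λ = 0.17488/41.57 = 0.004207 hr
W = Wq + 1/μ = 0.004207 + 0.02004 = 0.02425 hr

Final: 0.02425 hr


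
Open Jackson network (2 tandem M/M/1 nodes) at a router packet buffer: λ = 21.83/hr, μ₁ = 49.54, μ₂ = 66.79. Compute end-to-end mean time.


Each node sees arrival rate λ = 21.83/hr (tandem ⇒ throughput preserved).
W₁ = 1/(μ₁−λ) = 1/(49.54−21.83) = 0.03609 hr
W₂ = 1/(μ₂−λ) = 1/(66.79−21.83) = 0.02224 hr
W_total = W₁ + W₂ = 0.03609 + 0.02224 = 0.05833 hr

Final: 0.05833 hr


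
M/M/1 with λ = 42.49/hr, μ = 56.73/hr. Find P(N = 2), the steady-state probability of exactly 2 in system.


ρ = 42.49/56.73 = 0.7490
P_n = (1−ρ)·ρ^n = (1 − 0.7490)·0.7490^2 = 0.2510·0.560981 = 0.140814

Final: 0.140814
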